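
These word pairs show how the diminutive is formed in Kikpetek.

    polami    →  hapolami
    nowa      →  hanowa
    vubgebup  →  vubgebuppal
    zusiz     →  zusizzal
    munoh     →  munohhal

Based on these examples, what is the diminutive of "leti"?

polami and zusiz both have last vowel 'i' yet inflect differently (hapolami, zusizzal), so the last vowel is not what conditions the rule; whether the stem ends in a vowel or a consonant is.
"leti" ends in a vowel. The stems ending in a vowel (polami → hapolami, nowa → hanowa) add the prefix ha-.
So leti → haleti.

haleti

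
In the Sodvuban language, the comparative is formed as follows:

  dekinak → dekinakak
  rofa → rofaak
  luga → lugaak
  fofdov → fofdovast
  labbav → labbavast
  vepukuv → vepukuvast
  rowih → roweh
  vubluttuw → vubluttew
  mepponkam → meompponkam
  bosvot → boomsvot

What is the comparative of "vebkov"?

vebkovast

dekinak and labbav both have last vowel 'a' yet inflect differently (dekinakak, labbavast), so the last vowel is not what conditions the rule; the final letter is.
"vebkov" ends in -v. The stems ending in -v (fofdov → fofdovast, labbav → labbavast, vepukuv → vepukuvast) add -ast.
The other patterns: stems ending in -a or -k add -ak; stems ending in -h or -w change the last vowel to 'e'; stems ending in -m or -t insert -om- after the first vowel.
So vebkov → vebkovast.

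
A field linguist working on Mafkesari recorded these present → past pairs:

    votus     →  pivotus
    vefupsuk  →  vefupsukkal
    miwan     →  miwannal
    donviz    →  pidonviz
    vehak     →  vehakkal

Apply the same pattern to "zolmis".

vefupsuk and votus both have last vowel 'u' yet inflect differently (vefupsukkal, pivotus), so the last vowel is not what conditions the rule; the final letter is.
"zolmis" ends in -s. The one such stem in the data (votus → pivotus) adds the prefix pi-, so the same rule applies.
The other pattern: stems ending in -k or -n double the final consonant and add -al.
So zolmis → pizolmis.

pizolmis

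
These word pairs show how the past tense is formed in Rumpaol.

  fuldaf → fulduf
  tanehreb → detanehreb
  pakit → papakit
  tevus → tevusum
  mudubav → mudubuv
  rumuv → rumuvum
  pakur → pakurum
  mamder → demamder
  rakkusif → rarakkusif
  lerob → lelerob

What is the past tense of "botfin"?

"botfin" has last vowel 'i'. The stems whose last vowel is 'i' (rakkusif → rarakkusif, pakit → papakit) repeat the first consonant+vowel as a prefix.
The other patterns: stems whose last vowel is 'u' add -um; stems whose last vowel is 'a' change the last vowel to 'u'; stems whose last vowel is 'e' add the prefix de-.
So botfin → bobotfin.

bobotfin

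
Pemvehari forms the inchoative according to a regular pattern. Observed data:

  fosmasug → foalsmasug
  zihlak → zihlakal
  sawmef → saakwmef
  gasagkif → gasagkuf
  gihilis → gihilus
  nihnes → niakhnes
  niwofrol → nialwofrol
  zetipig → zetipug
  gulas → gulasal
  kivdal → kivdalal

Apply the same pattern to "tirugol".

tialrugol

gihilis and gulas both end in -s yet inflect differently (gihilus, gulasal), so the final letter is not what conditions the rule; the last vowel is.
"tirugol" has last vowel 'o'. The one such stem in the data (niwofrol → nialwofrol) inserts -al- after the first vowel (as does fosmasug), so the same rule applies.
So tirugol → tialrugol.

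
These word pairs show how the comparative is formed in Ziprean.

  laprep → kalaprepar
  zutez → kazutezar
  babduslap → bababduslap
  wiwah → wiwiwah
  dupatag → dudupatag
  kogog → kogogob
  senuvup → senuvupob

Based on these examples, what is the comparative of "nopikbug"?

laprep and babduslap both end in -p yet inflect differently (kalaprepar, bababduslap), so the final letter is not what conditions the rule; the last vowel is.
"nopikbug" has last vowel 'u'. The one such stem in the data (senuvup → senuvupob) adds -ob, so the same rule applies.
The other patterns: stems whose last vowel is 'e' add ka- … -ar around the stem; stems whose last vowel is 'a' repeat the first consonant+vowel as a prefix.
So nopikbug → nopikbugob.

nopikbugob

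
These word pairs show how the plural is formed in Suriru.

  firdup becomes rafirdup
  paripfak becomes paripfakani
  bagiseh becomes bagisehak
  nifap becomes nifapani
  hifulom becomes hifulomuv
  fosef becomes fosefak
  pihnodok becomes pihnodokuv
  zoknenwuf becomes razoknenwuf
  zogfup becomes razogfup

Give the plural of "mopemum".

ramopemum

paripfak and pihnodok both end in -k yet inflect differently (paripfakani, pihnodokuv), so the final letter is not what conditions the rule; the last vowel is.
"mopemum" has last vowel 'u'. The stems whose last vowel is 'u' (firdup → rafirdup, zoknenwuf → razoknenwuf, zogfup → razogfup) add the prefix ra-.
So mopemum → ramopemum.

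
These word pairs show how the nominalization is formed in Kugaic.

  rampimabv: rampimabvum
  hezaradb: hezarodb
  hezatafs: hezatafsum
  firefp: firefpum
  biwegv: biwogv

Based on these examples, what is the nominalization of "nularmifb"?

rampimabv and biwegv both end in -v yet inflect differently (rampimabvum, biwogv), so the final letter is not what conditions the rule; the second-to-last letter is.
"nularmifb" has second-to-last letter 'f'. The stems whose second-to-last letter is 'f' (hezatafs → hezatafsum, firefp → firefpum) add -um.
So nularmifb → nularmifbum.

nularmifbum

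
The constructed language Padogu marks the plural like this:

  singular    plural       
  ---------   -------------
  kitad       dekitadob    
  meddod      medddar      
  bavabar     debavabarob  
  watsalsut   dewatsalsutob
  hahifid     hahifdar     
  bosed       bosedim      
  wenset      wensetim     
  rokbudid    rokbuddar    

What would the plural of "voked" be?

"voked" has last vowel 'e'. The stems whose last vowel is 'e' (wenset → wensetim, bosed → bosedim) add -im.
So voked → vokedim.

vokedim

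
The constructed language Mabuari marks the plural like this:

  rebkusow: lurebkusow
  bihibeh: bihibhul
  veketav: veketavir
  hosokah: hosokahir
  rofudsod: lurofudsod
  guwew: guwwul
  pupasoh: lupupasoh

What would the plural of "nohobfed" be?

nohobfdul

"nohobfed" has last vowel 'e'. The stems whose last vowel is 'e' (bihibeh → bihibhul, guwew → guwwul) delete the last vowel and add -ul.
The other patterns: stems whose last vowel is 'o' add the prefix lu-; stems whose last vowel is 'a' add -ir.
So nohobfed → nohobfdul.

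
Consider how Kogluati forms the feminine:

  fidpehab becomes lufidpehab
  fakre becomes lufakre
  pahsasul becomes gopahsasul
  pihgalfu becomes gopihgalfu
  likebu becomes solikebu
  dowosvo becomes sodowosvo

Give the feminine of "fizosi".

pihgalfu and likebu both end in -u yet inflect differently (gopihgalfu, solikebu), so the final letter is not what conditions the rule; the first letter is.
"fizosi" begins with f-. The stems beginning with f- (fidpehab → lufidpehab, fakre → lufakre) add the prefix lu-.
So fizosi → lufizosi.

lufizosi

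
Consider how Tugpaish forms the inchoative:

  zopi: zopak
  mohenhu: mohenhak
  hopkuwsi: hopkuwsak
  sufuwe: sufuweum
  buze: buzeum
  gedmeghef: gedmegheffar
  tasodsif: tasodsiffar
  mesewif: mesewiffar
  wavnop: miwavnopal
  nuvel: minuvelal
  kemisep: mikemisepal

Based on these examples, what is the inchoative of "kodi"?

sufuwe and gedmeghef both have last vowel 'e' yet inflect differently (sufuweum, gedmegheffar), so the last vowel is not what conditions the rule; the final letter is.
"kodi" ends in -i. The stems ending in -i (zopi → zopak, hopkuwsi → hopkuwsak) drop the final letter and add -ak.
The other patterns: stems ending in -e add -um; stems ending in -f double the final consonant and add -ar; stems ending in -l or -p add mi- … -al around the stem.
So kodi → kodak.

kodak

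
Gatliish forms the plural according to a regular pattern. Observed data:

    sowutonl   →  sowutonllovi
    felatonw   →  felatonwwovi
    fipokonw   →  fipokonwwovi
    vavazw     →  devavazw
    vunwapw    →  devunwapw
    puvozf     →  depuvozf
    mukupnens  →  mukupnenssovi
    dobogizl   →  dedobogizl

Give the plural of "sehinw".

sehinwwovi

felatonw and vunwapw both end in -w yet inflect differently (felatonwwovi, devunwapw), so the final letter is not what conditions the rule; the second-to-last letter is.
"sehinw" has second-to-last letter 'n'. The stems whose second-to-last letter is 'n' (felatonw → felatonwwovi, mukupnens → mukupnenssovi, sowutonl → sowutonllovi) double the final consonant and add -ovi.
The other pattern: stems whose second-to-last letter is 'p' or 'z' add the prefix de-.
So sehinw → sehinwwovi.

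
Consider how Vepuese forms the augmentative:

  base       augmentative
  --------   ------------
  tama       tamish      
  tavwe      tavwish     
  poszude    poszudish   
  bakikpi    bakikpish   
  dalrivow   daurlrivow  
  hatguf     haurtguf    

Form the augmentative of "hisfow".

"hisfow" ends in a consonant. The stems ending in a consonant (dalrivow → daurlrivow, hatguf → haurtguf) insert -ur- after the first vowel.
The other pattern: stems ending in a vowel drop the final letter and add -ish.
So hisfow → hiursfow.

hiursfow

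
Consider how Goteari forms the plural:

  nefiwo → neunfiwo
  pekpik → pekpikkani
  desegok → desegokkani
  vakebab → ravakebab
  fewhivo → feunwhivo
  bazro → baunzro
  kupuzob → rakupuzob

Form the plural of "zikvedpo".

desegok and bazro both have last vowel 'o' yet inflect differently (desegokkani, baunzro), so the last vowel is not what conditions the rule; the final letter is.
"zikvedpo" ends in -o. The stems ending in -o (bazro → baunzro, nefiwo → neunfiwo, fewhivo → feunwhivo) insert -un- after the first vowel.
The other patterns: stems ending in -k double the final consonant and add -ani; stems ending in -b add the prefix ra-.
So zikvedpo → ziunkvedpo.

ziunkvedpo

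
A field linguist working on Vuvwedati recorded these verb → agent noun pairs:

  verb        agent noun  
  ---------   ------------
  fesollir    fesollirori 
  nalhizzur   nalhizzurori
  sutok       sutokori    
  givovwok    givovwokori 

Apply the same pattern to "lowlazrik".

lowlazrikori

Every pair shown (fesollir → fesollirori, nalhizzur → nalhizzurori, sutok → sutokori, …) follows the same rule: add -ori.
So lowlazrik → lowlazrikori.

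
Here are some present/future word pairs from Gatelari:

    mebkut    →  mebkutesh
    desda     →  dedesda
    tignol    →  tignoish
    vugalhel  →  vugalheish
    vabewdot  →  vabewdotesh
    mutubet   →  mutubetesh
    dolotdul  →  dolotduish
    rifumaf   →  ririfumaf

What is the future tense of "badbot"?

tignol and vabewdot both have last vowel 'o' yet inflect differently (tignoish, vabewdotesh), so the last vowel is not what conditions the rule; the final letter is.
"badbot" ends in -t. The stems ending in -t (vabewdot → vabewdotesh, mutubet → mutubetesh, mebkut → mebkutesh) add -esh.
The other patterns: stems ending in -l drop the final letter and add -ish; stems ending in -a or -f repeat the first consonant+vowel as a prefix.
So badbot → badbotesh.

badbotesh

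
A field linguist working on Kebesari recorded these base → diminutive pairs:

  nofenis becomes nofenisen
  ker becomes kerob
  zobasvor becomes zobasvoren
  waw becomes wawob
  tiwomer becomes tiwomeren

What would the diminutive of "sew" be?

tiwomer and ker both end in -r yet inflect differently (tiwomeren, kerob), so the final letter is not what conditions the rule; the number of vowels is.
"sew" has 1 vowel. The stems with 1 vowel (ker → kerob, waw → wawob) add -ob.
The other pattern: stems with 3 vowels add -en.
So sew → sewob.

sewob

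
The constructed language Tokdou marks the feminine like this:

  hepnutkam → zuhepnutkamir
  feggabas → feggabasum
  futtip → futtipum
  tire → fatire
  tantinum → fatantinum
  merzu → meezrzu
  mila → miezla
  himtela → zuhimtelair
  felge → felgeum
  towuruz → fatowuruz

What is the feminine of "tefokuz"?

fatefokuz

tire and felge both end in -e yet inflect differently (fatire, felgeum), so the final letter is not what conditions the rule; the first letter is.
"tefokuz" begins with t-. The stems beginning with t- (tire → fatire, tantinum → fatantinum, towuruz → fatowuruz) add the prefix fa-.
The other patterns: stems beginning with f- add -um; stems beginning with h- add zu- … -ir around the stem; stems beginning with m- insert -ez- after the first vowel.
So tefokuz → fatefokuz.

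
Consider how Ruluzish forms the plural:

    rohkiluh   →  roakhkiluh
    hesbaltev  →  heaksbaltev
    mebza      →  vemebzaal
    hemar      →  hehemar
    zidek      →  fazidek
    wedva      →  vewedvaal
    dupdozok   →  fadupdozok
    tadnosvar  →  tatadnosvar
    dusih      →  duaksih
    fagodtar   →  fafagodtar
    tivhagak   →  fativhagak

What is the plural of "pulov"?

puaklov

"pulov" ends in -v. The one such stem in the data (hesbaltev → heaksbaltev) inserts -ak- after the first vowel (as do rohkiluh, dusih), so the same rule applies.
The other patterns: stems ending in -k add the prefix fa-; stems ending in -r repeat the first consonant+vowel as a prefix; stems ending in -a add ve- … -al around the stem.
So pulov → puaklov.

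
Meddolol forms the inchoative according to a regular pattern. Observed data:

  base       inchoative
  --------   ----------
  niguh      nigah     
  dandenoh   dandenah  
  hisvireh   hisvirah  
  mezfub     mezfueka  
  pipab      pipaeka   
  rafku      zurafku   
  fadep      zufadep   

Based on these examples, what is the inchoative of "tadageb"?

tadageeka

niguh and mezfub both have last vowel 'u' yet inflect differently (nigah, mezfueka), so the last vowel is not what conditions the rule; the final letter is.
"tadageb" ends in -b. The stems ending in -b (mezfub → mezfueka, pipab → pipaeka) drop the final letter and add -eka.
So tadageb → tadageeka.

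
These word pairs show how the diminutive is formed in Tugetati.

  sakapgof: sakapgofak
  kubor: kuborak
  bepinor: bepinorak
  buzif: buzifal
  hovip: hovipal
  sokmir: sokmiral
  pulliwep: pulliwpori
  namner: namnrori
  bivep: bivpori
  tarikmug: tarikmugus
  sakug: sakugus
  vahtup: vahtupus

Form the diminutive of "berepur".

sakapgof and buzif both end in -f yet inflect differently (sakapgofak, buzifal), so the final letter is not what conditions the rule; the last vowel is.
"berepur" has last vowel 'u'. The stems whose last vowel is 'u' (tarikmug → tarikmugus, sakug → sakugus, vahtup → vahtupus) add -us.
The other patterns: stems whose last vowel is 'o' add -ak; stems whose last vowel is 'i' add -al; stems whose last vowel is 'e' delete the last vowel and add -ori.
So berepur → berepurus.

berepurus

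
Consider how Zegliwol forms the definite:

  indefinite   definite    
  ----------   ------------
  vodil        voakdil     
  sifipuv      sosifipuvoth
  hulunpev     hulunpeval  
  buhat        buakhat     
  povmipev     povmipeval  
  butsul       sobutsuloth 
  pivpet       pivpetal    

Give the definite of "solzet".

solzetal

"solzet" has last vowel 'e'. The stems whose last vowel is 'e' (povmipev → povmipeval, hulunpev → hulunpeval, pivpet → pivpetal) add -al.
The other patterns: stems whose last vowel is 'u' add so- … -oth around the stem; stems whose last vowel is 'a' or 'i' insert -ak- after the first vowel.
So solzet → solzetal.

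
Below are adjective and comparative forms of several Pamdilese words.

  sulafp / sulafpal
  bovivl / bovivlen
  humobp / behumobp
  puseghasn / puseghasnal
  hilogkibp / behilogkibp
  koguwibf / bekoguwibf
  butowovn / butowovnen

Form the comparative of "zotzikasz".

butowovn and puseghasn both end in -n yet inflect differently (butowovnen, puseghasnal), so the final letter is not what conditions the rule; the second-to-last letter is.
"zotzikasz" has second-to-last letter 's'. The one such stem in the data (puseghasn → puseghasnal) adds -al, so the same rule applies.
So zotzikasz → zotzikaszal.

zotzikaszal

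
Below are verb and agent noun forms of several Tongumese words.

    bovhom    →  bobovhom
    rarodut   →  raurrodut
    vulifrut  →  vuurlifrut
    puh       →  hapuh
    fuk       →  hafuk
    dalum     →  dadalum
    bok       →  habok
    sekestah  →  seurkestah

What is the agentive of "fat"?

hafat

"fat" has 1 vowel. The stems with 1 vowel (bok → habok, puh → hapuh, fuk → hafuk) add the prefix ha-.
The other patterns: stems with 2 vowels repeat the first consonant+vowel as a prefix; stems with 3 vowels insert -ur- after the first vowel.
So fat → hafat.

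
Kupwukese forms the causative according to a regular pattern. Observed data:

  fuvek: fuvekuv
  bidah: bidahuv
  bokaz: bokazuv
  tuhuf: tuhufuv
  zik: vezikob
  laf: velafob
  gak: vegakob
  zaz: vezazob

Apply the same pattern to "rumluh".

fuvek and zik both end in -k yet inflect differently (fuvekuv, vezikob), so the final letter is not what conditions the rule; the number of vowels is.
"rumluh" has 2 vowels. The stems with 2 vowels (fuvek → fuvekuv, bidah → bidahuv, bokaz → bokazuv) add -uv.
The other pattern: stems with 1 vowel add ve- … -ob around the stem.
So rumluh → rumluhuv.

rumluhuv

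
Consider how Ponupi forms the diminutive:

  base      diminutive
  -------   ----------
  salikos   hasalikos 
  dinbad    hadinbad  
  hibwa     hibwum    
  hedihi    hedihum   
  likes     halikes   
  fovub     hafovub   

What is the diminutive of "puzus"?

hapuzus

dinbad and hibwa both have last vowel 'a' yet inflect differently (hadinbad, hibwum), so the last vowel is not what conditions the rule; whether the stem ends in a vowel or a consonant is.
"puzus" ends in a consonant. The stems ending in a consonant (dinbad → hadinbad, fovub → hafovub, salikos → hasalikos) add the prefix ha-.
The other pattern: stems ending in a vowel drop the final letter and add -um.
So puzus → hapuzus.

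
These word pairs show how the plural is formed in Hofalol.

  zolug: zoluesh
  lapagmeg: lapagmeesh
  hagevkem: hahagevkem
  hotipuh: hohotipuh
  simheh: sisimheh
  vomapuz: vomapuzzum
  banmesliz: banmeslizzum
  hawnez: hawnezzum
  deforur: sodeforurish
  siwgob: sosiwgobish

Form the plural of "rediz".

redizzum

lapagmeg and hagevkem both have last vowel 'e' yet inflect differently (lapagmeesh, hahagevkem), so the last vowel is not what conditions the rule; the final letter is.
"rediz" ends in -z. The stems ending in -z (vomapuz → vomapuzzum, banmesliz → banmeslizzum, hawnez → hawnezzum) double the final consonant and add -um.
The other patterns: stems ending in -g drop the final letter and add -esh; stems ending in -h or -m repeat the first consonant+vowel as a prefix; stems ending in -b or -r add so- … -ish around the stem.
So rediz → redizzum.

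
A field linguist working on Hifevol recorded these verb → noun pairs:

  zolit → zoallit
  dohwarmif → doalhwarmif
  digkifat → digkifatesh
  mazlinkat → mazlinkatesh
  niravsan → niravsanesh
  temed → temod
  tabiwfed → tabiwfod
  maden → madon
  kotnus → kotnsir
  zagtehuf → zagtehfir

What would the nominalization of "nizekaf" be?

nizekafesh

zolit and digkifat both end in -t yet inflect differently (zoallit, digkifatesh), so the final letter is not what conditions the rule; the last vowel is.
"nizekaf" has last vowel 'a'. The stems whose last vowel is 'a' (digkifat → digkifatesh, mazlinkat → mazlinkatesh, niravsan → niravsanesh) add -esh.
So nizekaf → nizekafesh.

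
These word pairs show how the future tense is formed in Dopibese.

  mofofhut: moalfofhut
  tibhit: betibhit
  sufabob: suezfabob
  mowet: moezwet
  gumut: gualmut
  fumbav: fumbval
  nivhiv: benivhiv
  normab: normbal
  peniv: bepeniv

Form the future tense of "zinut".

zialnut

"zinut" has last vowel 'u'. The stems whose last vowel is 'u' (gumut → gualmut, mofofhut → moalfofhut) insert -al- after the first vowel.
So zinut → zialnut.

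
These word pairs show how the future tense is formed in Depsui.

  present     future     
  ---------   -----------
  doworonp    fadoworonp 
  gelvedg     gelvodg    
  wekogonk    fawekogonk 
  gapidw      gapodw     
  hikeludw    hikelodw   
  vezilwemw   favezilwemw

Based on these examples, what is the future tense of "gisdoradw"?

hikeludw and vezilwemw both end in -w yet inflect differently (hikelodw, favezilwemw), so the final letter is not what conditions the rule; the second-to-last letter is.
"gisdoradw" has second-to-last letter 'd'. The stems whose second-to-last letter is 'd' (hikeludw → hikelodw, gelvedg → gelvodg, gapidw → gapodw) change the last vowel to 'o'.
So gisdoradw → gisdorodw.

gisdorodw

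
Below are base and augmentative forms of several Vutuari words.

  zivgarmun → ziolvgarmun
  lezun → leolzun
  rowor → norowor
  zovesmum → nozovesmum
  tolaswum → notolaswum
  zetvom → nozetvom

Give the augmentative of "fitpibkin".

fioltpibkin

"fitpibkin" ends in -n. The stems ending in -n (zivgarmun → ziolvgarmun, lezun → leolzun) insert -ol- after the first vowel.
So fitpibkin → fioltpibkin.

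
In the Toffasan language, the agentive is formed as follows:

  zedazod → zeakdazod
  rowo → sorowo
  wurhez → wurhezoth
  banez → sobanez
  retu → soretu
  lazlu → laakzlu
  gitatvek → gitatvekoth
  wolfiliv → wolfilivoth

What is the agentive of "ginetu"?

wurhez and banez both end in -z yet inflect differently (wurhezoth, sobanez), so the final letter is not what conditions the rule; the first letter is.
"ginetu" begins with g-. The one such stem in the data (gitatvek → gitatvekoth) adds -oth, so the same rule applies.
So ginetu → ginetuoth.

ginetuoth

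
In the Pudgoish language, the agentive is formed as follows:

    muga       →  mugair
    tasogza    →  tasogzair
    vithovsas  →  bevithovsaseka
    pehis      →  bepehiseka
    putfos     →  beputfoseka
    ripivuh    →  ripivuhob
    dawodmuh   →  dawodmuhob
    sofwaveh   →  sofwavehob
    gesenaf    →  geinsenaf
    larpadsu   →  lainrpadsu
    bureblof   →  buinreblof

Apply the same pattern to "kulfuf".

muga and vithovsas both have last vowel 'a' yet inflect differently (mugair, bevithovsaseka), so the last vowel is not what conditions the rule; the final letter is.
"kulfuf" ends in -f. The stems ending in -f (gesenaf → geinsenaf, bureblof → buinreblof) insert -in- after the first vowel.
So kulfuf → kuinlfuf.

kuinlfuf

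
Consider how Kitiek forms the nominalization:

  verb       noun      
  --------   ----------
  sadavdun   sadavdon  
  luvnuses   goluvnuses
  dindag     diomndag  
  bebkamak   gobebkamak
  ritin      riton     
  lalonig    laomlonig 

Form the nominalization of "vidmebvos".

govidmebvos

lalonig and ritin both have last vowel 'i' yet inflect differently (laomlonig, riton), so the last vowel is not what conditions the rule; the final letter is.
"vidmebvos" ends in -s. The one such stem in the data (luvnuses → goluvnuses) adds the prefix go-, so the same rule applies.
The other patterns: stems ending in -g insert -om- after the first vowel; stems ending in -n change the last vowel to 'o'.
So vidmebvos → govidmebvos.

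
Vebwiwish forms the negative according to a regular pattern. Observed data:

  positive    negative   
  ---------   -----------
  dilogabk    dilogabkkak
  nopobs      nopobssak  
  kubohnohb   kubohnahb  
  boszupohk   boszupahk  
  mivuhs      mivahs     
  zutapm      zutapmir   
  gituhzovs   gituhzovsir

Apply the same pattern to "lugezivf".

lugezivfir

dilogabk and boszupohk both end in -k yet inflect differently (dilogabkkak, boszupahk), so the final letter is not what conditions the rule; the second-to-last letter is.
"lugezivf" has second-to-last letter 'v'. The one such stem in the data (gituhzovs → gituhzovsir) adds -ir, so the same rule applies.
So lugezivf → lugezivfir.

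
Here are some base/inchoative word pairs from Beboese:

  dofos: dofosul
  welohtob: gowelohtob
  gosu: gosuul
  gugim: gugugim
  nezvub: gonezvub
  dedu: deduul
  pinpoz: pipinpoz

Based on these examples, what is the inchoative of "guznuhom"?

guguznuhom

"guznuhom" ends in -m. The one such stem in the data (gugim → gugugim) repeats the first consonant+vowel as a prefix (as does pinpoz), so the same rule applies.
So guznuhom → guguznuhom.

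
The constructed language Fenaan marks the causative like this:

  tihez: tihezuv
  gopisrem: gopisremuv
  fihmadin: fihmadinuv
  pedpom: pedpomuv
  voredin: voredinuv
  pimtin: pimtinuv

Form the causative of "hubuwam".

hubuwamuv

Every pair shown (tihez → tihezuv, gopisrem → gopisremuv, fihmadin → fihmadinuv, …) follows the same rule: add -uv.
So hubuwam → hubuwamuv.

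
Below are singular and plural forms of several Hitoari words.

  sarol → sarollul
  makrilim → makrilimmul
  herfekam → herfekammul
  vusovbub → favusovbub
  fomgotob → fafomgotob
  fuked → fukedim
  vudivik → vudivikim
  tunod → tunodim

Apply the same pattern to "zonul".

zonullul

"zonul" ends in -l. The one such stem in the data (sarol → sarollul) doubles the final consonant and adds -ul (as do makrilim, herfekam), so the same rule applies.
The other patterns: stems ending in -b add the prefix fa-; stems ending in -d or -k add -im.
So zonul → zonullul.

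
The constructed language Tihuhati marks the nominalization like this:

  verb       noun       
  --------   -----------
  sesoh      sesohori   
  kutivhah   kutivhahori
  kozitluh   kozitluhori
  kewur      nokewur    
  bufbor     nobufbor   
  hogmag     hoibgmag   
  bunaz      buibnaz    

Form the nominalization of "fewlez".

"fewlez" ends in -z. The one such stem in the data (bunaz → buibnaz) inserts -ib- after the first vowel (as does hogmag), so the same rule applies.
So fewlez → feibwlez.

feibwlez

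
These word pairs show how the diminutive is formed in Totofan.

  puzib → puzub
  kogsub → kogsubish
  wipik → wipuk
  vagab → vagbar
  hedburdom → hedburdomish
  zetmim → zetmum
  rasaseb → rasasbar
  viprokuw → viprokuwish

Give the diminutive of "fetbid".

fetbud

"fetbid" has last vowel 'i'. The stems whose last vowel is 'i' (wipik → wipuk, zetmim → zetmum, puzib → puzub) change the last vowel to 'u'.
The other patterns: stems whose last vowel is 'o' or 'u' add -ish; stems whose last vowel is 'a' or 'e' delete the last vowel and add -ar.
So fetbid → fetbud.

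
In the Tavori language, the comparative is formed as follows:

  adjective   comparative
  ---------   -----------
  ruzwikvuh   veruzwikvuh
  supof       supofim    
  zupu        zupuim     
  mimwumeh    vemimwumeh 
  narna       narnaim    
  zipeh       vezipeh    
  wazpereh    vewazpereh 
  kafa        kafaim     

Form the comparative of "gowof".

ruzwikvuh and zupu both have last vowel 'u' yet inflect differently (veruzwikvuh, zupuim), so the last vowel is not what conditions the rule; the final letter is.
"gowof" ends in -f. The one such stem in the data (supof → supofim) adds -im, so the same rule applies.
So gowof → gowofim.

gowofim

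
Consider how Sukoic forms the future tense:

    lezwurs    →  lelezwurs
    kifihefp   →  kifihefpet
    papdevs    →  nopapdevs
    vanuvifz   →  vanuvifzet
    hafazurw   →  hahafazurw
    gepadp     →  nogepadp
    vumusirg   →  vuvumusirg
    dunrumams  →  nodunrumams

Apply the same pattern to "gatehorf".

gagatehorf

kifihefp and gepadp both end in -p yet inflect differently (kifihefpet, nogepadp), so the final letter is not what conditions the rule; the second-to-last letter is.
"gatehorf" has second-to-last letter 'r'. The stems whose second-to-last letter is 'r' (lezwurs → lelezwurs, hafazurw → hahafazurw, vumusirg → vuvumusirg) repeat the first consonant+vowel as a prefix.
So gatehorf → gagatehorf.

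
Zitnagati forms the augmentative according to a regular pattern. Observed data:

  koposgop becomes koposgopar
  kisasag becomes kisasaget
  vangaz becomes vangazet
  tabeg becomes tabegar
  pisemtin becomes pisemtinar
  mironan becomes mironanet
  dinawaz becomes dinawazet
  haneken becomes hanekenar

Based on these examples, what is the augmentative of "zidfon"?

zidfonar

"zidfon" has last vowel 'o'. The one such stem in the data (koposgop → koposgopar) adds -ar, so the same rule applies.
So zidfon → zidfonar.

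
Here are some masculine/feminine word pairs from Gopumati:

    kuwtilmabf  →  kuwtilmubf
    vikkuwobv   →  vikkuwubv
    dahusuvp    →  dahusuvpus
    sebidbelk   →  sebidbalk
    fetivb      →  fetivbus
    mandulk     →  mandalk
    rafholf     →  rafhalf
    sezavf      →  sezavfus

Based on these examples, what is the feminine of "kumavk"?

kumavkus

rafholf and sezavf both end in -f yet inflect differently (rafhalf, sezavfus), so the final letter is not what conditions the rule; the second-to-last letter is.
"kumavk" has second-to-last letter 'v'. The stems whose second-to-last letter is 'v' (fetivb → fetivbus, dahusuvp → dahusuvpus, sezavf → sezavfus) add -us.
The other patterns: stems whose second-to-last letter is 'l' change the last vowel to 'a'; stems whose second-to-last letter is 'b' change the last vowel to 'u'.
So kumavk → kumavkus.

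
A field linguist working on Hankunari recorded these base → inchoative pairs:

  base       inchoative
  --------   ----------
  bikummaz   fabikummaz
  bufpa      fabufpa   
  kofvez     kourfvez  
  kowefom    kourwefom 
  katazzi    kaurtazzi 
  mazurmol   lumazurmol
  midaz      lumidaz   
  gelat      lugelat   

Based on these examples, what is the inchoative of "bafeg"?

fabafeg

"bafeg" begins with b-. The stems beginning with b- (bikummaz → fabikummaz, bufpa → fabufpa) add the prefix fa-.
The other patterns: stems beginning with k- insert -ur- after the first vowel; stems beginning with g- or m- add the prefix lu-.
So bafeg → fabafeg.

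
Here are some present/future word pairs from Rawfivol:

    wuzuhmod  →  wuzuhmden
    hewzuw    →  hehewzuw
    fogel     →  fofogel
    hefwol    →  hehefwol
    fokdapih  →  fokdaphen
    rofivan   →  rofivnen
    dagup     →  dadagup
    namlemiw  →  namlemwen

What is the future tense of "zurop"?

hewzuw and namlemiw both end in -w yet inflect differently (hehewzuw, namlemwen), so the final letter is not what conditions the rule; the number of vowels is.
"zurop" has 2 vowels. The stems with 2 vowels (fogel → fofogel, hefwol → hehefwol, hewzuw → hehewzuw) repeat the first consonant+vowel as a prefix.
The other pattern: stems with 3 vowels delete the last vowel and add -en.
So zurop → zuzurop.

zuzurop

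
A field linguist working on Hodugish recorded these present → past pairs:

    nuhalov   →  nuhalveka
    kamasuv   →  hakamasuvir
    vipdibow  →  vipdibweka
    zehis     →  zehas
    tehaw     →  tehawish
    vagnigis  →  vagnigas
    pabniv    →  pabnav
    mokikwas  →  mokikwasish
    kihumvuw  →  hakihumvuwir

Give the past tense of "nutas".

"nutas" has last vowel 'a'. The stems whose last vowel is 'a' (tehaw → tehawish, mokikwas → mokikwasish) add -ish.
So nutas → nutasish.

nutasish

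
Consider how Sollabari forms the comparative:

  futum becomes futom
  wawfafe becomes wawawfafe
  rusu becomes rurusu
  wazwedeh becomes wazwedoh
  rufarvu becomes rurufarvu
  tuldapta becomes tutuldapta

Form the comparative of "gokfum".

wawfafe and wazwedeh both have last vowel 'e' yet inflect differently (wawawfafe, wazwedoh), so the last vowel is not what conditions the rule; whether the stem ends in a vowel or a consonant is.
"gokfum" ends in a consonant. The stems ending in a consonant (wazwedeh → wazwedoh, futum → futom) change the last vowel to 'o'.
So gokfum → gokfom.

gokfom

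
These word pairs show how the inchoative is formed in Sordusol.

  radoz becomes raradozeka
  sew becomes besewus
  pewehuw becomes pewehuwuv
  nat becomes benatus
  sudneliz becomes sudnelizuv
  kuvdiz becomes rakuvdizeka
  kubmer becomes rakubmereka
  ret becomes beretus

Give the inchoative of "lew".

belewus

"lew" has 1 vowel. The stems with 1 vowel (ret → beretus, sew → besewus, nat → benatus) add be- … -us around the stem.
The other patterns: stems with 2 vowels add ra- … -eka around the stem; stems with 3 vowels add -uv.
So lew → belewus.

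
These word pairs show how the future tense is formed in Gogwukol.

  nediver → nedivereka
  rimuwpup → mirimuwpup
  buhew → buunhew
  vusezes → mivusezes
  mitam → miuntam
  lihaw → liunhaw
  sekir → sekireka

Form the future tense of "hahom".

vusezes and nediver both have last vowel 'e' yet inflect differently (mivusezes, nedivereka), so the last vowel is not what conditions the rule; the final letter is.
"hahom" ends in -m. The one such stem in the data (mitam → miuntam) inserts -un- after the first vowel (as do buhew, lihaw), so the same rule applies.
So hahom → haunhom.

haunhom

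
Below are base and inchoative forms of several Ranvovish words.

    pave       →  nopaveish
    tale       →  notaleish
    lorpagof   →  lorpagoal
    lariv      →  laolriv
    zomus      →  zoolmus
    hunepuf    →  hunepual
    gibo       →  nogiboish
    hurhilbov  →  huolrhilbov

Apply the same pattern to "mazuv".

zomus and hunepuf both have last vowel 'u' yet inflect differently (zoolmus, hunepual), so the last vowel is not what conditions the rule; the final letter is.
"mazuv" ends in -v. The stems ending in -v (hurhilbov → huolrhilbov, lariv → laolriv) insert -ol- after the first vowel.
The other patterns: stems ending in -f drop the final letter and add -al; stems ending in -e or -o add no- … -ish around the stem.
So mazuv → maolzuv.

maolzuv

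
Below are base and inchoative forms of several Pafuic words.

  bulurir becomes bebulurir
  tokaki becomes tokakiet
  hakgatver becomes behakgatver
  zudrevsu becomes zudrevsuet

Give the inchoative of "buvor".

bulurir and tokaki both have last vowel 'i' yet inflect differently (bebulurir, tokakiet), so the last vowel is not what conditions the rule; whether the stem ends in a vowel or a consonant is.
"buvor" ends in a consonant. The stems ending in a consonant (hakgatver → behakgatver, bulurir → bebulurir) add the prefix be-.
The other pattern: stems ending in a vowel add -et.
So buvor → bebuvor.

bebuvor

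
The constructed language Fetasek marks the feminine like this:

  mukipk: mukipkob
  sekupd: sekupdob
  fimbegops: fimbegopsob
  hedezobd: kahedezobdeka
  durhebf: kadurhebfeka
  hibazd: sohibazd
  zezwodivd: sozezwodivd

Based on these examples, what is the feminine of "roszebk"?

karoszebkeka

"roszebk" has second-to-last letter 'b'. The stems whose second-to-last letter is 'b' (hedezobd → kahedezobdeka, durhebf → kadurhebfeka) add ka- … -eka around the stem.
So roszebk → karoszebkeka.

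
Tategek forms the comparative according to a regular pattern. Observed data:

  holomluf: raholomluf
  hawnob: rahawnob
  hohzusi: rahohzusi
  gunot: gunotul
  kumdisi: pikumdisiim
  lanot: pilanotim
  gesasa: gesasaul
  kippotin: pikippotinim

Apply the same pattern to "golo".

gunot and lanot both end in -t yet inflect differently (gunotul, pilanotim), so the final letter is not what conditions the rule; the first letter is.
"golo" begins with g-. The stems beginning with g- (gesasa → gesasaul, gunot → gunotul) add -ul.
So golo → goloul.

goloul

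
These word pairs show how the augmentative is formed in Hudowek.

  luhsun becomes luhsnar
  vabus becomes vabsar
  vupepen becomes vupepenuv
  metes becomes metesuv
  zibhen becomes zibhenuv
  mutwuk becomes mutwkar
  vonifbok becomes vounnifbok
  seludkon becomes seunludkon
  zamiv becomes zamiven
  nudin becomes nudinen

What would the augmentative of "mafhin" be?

mafhinen

nudin and luhsun both end in -n yet inflect differently (nudinen, luhsnar), so the final letter is not what conditions the rule; the last vowel is.
"mafhin" has last vowel 'i'. The stems whose last vowel is 'i' (zamiv → zamiven, nudin → nudinen) add -en.
So mafhin → mafhinen.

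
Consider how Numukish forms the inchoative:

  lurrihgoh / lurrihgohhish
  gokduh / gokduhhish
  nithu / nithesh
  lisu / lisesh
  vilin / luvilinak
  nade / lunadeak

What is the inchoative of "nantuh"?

nantuhhish

gokduh and nithu both have last vowel 'u' yet inflect differently (gokduhhish, nithesh), so the last vowel is not what conditions the rule; the final letter is.
"nantuh" ends in -h. The stems ending in -h (lurrihgoh → lurrihgohhish, gokduh → gokduhhish) double the final consonant and add -ish.
So nantuh → nantuhhish.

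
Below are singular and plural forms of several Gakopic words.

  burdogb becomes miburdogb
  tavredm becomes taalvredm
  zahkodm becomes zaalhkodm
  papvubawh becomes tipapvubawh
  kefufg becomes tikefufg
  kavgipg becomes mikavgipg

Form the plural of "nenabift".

kefufg and kavgipg both end in -g yet inflect differently (tikefufg, mikavgipg), so the final letter is not what conditions the rule; the second-to-last letter is.
"nenabift" has second-to-last letter 'f'. The one such stem in the data (kefufg → tikefufg) adds the prefix ti-, so the same rule applies.
The other patterns: stems whose second-to-last letter is 'd' insert -al- after the first vowel; stems whose second-to-last letter is 'g' or 'p' add the prefix mi-.
So nenabift → tinenabift.

tinenabift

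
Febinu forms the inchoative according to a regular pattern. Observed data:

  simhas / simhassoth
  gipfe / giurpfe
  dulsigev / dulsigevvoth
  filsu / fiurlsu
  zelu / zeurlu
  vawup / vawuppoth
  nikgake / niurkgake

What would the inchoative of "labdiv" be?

labdivvoth

nikgake and dulsigev both have last vowel 'e' yet inflect differently (niurkgake, dulsigevvoth), so the last vowel is not what conditions the rule; whether the stem ends in a vowel or a consonant is.
"labdiv" ends in a consonant. The stems ending in a consonant (dulsigev → dulsigevvoth, vawup → vawuppoth, simhas → simhassoth) double the final consonant and add -oth.
So labdiv → labdivvoth.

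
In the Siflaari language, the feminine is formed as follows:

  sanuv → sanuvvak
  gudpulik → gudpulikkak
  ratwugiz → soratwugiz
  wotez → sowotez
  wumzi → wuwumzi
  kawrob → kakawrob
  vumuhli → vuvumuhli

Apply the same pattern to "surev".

"surev" ends in -v. The one such stem in the data (sanuv → sanuvvak) doubles the final consonant and adds -ak (as does gudpulik), so the same rule applies.
The other patterns: stems ending in -z add the prefix so-; stems ending in -b or -i repeat the first consonant+vowel as a prefix.
So surev → surevvak.

surevvak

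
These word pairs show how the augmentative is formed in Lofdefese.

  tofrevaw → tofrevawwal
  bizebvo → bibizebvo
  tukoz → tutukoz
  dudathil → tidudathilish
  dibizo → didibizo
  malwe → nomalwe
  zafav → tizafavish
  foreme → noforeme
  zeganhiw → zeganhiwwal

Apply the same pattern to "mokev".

timokevish

"mokev" ends in -v. The one such stem in the data (zafav → tizafavish) adds ti- … -ish around the stem, so the same rule applies.
The other patterns: stems ending in -e add the prefix no-; stems ending in -w double the final consonant and add -al; stems ending in -o or -z repeat the first consonant+vowel as a prefix.
So mokev → timokevish.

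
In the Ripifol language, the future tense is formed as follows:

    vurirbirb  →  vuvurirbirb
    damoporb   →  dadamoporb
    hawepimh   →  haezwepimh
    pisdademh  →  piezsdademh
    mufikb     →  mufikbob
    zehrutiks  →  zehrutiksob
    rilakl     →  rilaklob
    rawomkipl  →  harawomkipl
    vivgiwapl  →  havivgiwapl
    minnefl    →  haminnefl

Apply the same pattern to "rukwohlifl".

harukwohlifl

vurirbirb and mufikb both end in -b yet inflect differently (vuvurirbirb, mufikbob), so the final letter is not what conditions the rule; the second-to-last letter is.
"rukwohlifl" has second-to-last letter 'f'. The one such stem in the data (minnefl → haminnefl) adds the prefix ha-, so the same rule applies.
The other patterns: stems whose second-to-last letter is 'r' repeat the first consonant+vowel as a prefix; stems whose second-to-last letter is 'm' insert -ez- after the first vowel; stems whose second-to-last letter is 'k' add -ob.
So rukwohlifl → harukwohlifl.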